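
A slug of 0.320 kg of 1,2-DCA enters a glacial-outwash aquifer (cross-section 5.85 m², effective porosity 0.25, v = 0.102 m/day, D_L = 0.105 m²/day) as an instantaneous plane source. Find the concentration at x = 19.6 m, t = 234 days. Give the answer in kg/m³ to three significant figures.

For an instantaneous plane source, C(x,t) = M/(n_e·A·√(4πDt)) · exp(−(x−vt)²/(4Dt)), with n_e·A the pore (flow) area.
Plume center vt = 0.102 × 234 = 23.868 m, so the well at 19.6 m is 4.268 m upgradient of the peak.
√(4πDt) = 17.57 m, giving peak height M/(n_e·A·√(4πDt)) = 0.320/(0.25 × 5.85 × 17.57) = 0.01245 kg/m³.
(x−vt)²/(4Dt) = (-4.268)²/(4 × 0.105 × 234) = 0.1853; exp(−0.1853) = 0.8309.
C = 0.01245 × 0.8309 = 0.0103 kg/m³.

0.0103 kg/m³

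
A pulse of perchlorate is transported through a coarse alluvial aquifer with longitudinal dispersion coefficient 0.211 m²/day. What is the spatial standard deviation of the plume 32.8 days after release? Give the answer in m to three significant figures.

Dispersive spreading gives a Gaussian with σ² = 2Dt; advection only shifts the center.
σ = √(2 × 0.211 × 32.8) = 3.72 m.

3.72 m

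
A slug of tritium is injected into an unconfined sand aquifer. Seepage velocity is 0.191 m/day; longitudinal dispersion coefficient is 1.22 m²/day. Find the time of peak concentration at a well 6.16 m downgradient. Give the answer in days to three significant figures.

13.0 days

For the 1D instantaneous-source solution, setting ∂C/∂t = 0 at fixed x gives v²t² + 2Dt − x² = 0, so t = (√(D² + v²x²) − D)/v².
√(D² + v²x²) = √(1.22² + 0.191² × 6.16²) = 1.695; v² = 0.036481.
t = (1.695 − 1.22)/0.036481 = 13.0 days (vs. the pure-advection estimate x/v = 32.3 d).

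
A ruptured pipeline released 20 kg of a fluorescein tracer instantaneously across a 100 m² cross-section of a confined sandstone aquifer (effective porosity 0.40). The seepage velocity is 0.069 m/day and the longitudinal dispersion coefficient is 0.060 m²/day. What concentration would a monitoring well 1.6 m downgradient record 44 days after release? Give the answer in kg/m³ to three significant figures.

0.0714 kg/m³

For an instantaneous plane source, C(x,t) = M/(n_e·A·√(4πDt)) · exp(−(x−vt)²/(4Dt)), with n_e·A the pore (flow) area.
Plume center vt = 0.069 × 44 = 3.036 m, so the well at 1.6 m is 1.436 m upgradient of the peak.
√(4πDt) = 5.760 m, giving peak height M/(n_e·A·√(4πDt)) = 20/(0.40 × 100 × 5.760) = 0.08681 kg/m³.
(x−vt)²/(4Dt) = (-1.436)²/(4 × 0.060 × 44) = 0.1953; exp(−0.1953) = 0.8226.
C = 0.08681 × 0.8226 = 0.0714 kg/m³.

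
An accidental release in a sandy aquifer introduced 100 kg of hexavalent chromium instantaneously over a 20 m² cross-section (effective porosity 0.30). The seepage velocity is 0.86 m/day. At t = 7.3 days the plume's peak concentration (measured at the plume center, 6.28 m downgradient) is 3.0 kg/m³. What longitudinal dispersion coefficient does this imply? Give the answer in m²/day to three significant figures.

0.336 m²/day

At the plume center C_max = M/(n_e·A·√(4πDt)), so D = M²/(4πt·(n_e·A·C_max)²).
n_e·A·C_max = 0.30 × 20 × 3.0 = 18.00 kg/m.
D = 100²/(4π × 7.3 × 18.00²) = 0.336 m²/day.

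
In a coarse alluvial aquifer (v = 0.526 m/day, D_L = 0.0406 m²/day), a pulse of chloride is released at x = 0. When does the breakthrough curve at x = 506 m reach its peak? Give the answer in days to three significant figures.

962 days

For the 1D instantaneous-source solution, setting ∂C/∂t = 0 at fixed x gives v²t² + 2Dt − x² = 0, so t = (√(D² + v²x²) − D)/v².
√(D² + v²x²) = √(0.0406² + 0.526² × 506²) = 266.2; v² = 0.276676.
t = (266.2 − 0.0406)/0.276676 = 962 days (vs. the pure-advection estimate x/v = 962 d).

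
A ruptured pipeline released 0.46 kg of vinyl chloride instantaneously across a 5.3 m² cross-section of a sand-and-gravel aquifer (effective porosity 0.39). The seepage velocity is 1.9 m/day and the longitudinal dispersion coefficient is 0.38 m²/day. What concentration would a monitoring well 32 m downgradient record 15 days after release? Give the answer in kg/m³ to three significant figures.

For an instantaneous plane source, C(x,t) = M/(n_e·A·√(4πDt)) · exp(−(x−vt)²/(4Dt)), with n_e·A the pore (flow) area.
Plume center vt = 1.9 × 15 = 28.5 m, so the well at 32 m is 3.5 m downgradient of the peak.
√(4πDt) = 8.463 m, giving peak height M/(n_e·A·√(4πDt)) = 0.46/(0.39 × 5.3 × 8.463) = 0.02630 kg/m³.
(x−vt)²/(4Dt) = (3.5)²/(4 × 0.38 × 15) = 0.5373; exp(−0.5373) = 0.5843.
C = 0.02630 × 0.5843 = 0.0154 kg/m³.

0.0154 kg/m³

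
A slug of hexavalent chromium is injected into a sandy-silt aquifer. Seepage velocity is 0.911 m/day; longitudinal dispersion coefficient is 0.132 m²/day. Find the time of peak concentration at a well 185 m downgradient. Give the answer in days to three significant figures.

203 days

For the 1D instantaneous-source solution, setting ∂C/∂t = 0 at fixed x gives v²t² + 2Dt − x² = 0, so t = (√(D² + v²x²) − D)/v².
√(D² + v²x²) = √(0.132² + 0.911² × 185²) = 168.5; v² = 0.829921.
t = (168.5 − 0.132)/0.829921 = 203 days (vs. the pure-advection estimate x/v = 203 d).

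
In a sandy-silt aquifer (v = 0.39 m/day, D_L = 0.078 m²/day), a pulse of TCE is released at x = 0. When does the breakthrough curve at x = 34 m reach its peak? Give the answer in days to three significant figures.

86.7 days

For the 1D instantaneous-source solution, setting ∂C/∂t = 0 at fixed x gives v²t² + 2Dt − x² = 0, so t = (√(D² + v²x²) − D)/v².
√(D² + v²x²) = √(0.078² + 0.39² × 34²) = 13.26; v² = 0.1521.
t = (13.26 − 0.078)/0.1521 = 86.7 days (vs. the pure-advection estimate x/v = 87.2 d).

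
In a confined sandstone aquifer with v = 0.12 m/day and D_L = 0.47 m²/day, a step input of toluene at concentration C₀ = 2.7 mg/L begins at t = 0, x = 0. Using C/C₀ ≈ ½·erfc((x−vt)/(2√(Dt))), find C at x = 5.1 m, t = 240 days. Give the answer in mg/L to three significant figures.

2.55 mg/L

For a continuous step input, C/C₀ ≈ ½·erfc((x−vt)/(2√(Dt))).
vt = 0.12 × 240 = 28.8 m and 2√(Dt) = 2√(0.47 × 240) = 21.24 m.
Argument (x−vt)/(2√(Dt)) = (5.1 − 28.8)/21.24 = -1.116; ½·erfc(-1.116) = 0.9427.
C = 2.7 × 0.9427 = 2.55 mg/L.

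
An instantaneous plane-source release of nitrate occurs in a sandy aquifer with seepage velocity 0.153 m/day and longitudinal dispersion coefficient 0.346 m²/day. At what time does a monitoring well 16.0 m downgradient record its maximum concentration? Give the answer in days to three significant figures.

For the 1D instantaneous-source solution, setting ∂C/∂t = 0 at fixed x gives v²t² + 2Dt − x² = 0, so t = (√(D² + v²x²) − D)/v².
√(D² + v²x²) = √(0.346² + 0.153² × 16.0²) = 2.472; v² = 0.023409.
t = (2.472 − 0.346)/0.023409 = 90.8 days (vs. the pure-advection estimate x/v = 105 d).

90.8 days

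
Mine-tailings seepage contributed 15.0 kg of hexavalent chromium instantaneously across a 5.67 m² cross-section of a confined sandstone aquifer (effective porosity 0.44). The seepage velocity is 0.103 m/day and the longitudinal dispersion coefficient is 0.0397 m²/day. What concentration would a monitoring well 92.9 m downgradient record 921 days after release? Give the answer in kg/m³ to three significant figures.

For an instantaneous plane source, C(x,t) = M/(n_e·A·√(4πDt)) · exp(−(x−vt)²/(4Dt)), with n_e·A the pore (flow) area.
Plume center vt = 0.103 × 921 = 94.863 m, so the well at 92.9 m is 1.963 m upgradient of the peak.
√(4πDt) = 21.44 m, giving peak height M/(n_e·A·√(4πDt)) = 15.0/(0.44 × 5.67 × 21.44) = 0.2804 kg/m³.
(x−vt)²/(4Dt) = (-1.963)²/(4 × 0.0397 × 921) = 0.02635; exp(−0.02635) = 0.9740.
C = 0.2804 × 0.9740 = 0.273 kg/m³.

0.273 kg/m³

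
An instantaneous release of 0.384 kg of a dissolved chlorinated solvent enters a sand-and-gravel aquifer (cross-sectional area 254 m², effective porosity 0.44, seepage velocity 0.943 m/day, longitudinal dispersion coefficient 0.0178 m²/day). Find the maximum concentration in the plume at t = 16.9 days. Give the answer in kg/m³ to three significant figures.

The peak of an instantaneous 1D plume sits at x = vt; there the Gaussian factor is 1 and C_max = M/(n_e·A·√(4πDt)), where n_e·A is the pore area the mass is dissolved in.
√(4πDt) = √(4π × 0.0178 × 16.9) = 1.944 m, so C_max = 0.384/(0.44 × 254 × 1.944) = 0.00177 kg/m³.

0.00177 kg/m³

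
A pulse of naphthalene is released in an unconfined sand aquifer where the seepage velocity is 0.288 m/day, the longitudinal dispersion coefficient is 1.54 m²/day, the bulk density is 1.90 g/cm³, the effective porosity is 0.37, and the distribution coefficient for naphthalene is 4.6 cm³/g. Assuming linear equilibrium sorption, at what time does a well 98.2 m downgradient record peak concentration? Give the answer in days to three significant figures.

7950 days

Retardation factor R = 1 + ρ_b·K_d/n = 1 + 1.90 × 4.6/0.37 = 24.62.
Sorption retards both mechanisms: v_R = v/R = 0.01170 m/day, D_R = D/R = 0.06255 m²/day.
Peak time from v_R²t² + 2D_R t − x² = 0: t = (√(D_R² + v_R²x²) − D_R)/v_R².
√(D_R² + v_R²x²) = √(0.06255² + 0.01170² × 98.2²) = 1.151; v_R² = 0.0001369.
t = (1.151 − 0.06255)/0.0001369 = 7950 days.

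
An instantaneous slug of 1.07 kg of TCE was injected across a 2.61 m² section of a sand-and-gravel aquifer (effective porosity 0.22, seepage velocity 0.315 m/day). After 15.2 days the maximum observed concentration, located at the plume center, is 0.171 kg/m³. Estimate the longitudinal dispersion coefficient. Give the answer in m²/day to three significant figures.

At the plume center C_max = M/(n_e·A·√(4πDt)), so D = M²/(4πt·(n_e·A·C_max)²).
n_e·A·C_max = 0.22 × 2.61 × 0.171 = 0.09819 kg/m.
D = 1.07²/(4π × 15.2 × 0.09819²) = 0.622 m²/day.

0.622 m²/day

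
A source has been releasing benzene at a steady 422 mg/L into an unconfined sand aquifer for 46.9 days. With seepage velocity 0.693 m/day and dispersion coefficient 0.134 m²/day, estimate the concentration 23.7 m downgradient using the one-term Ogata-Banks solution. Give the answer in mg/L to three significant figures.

419 mg/L

For a continuous step input, C/C₀ ≈ ½·erfc((x−vt)/(2√(Dt))).
vt = 0.693 × 46.9 = 32.5017 m and 2√(Dt) = 2√(0.134 × 46.9) = 5.014 m.
Argument (x−vt)/(2√(Dt)) = (23.7 − 32.5017)/5.014 = -1.755; ½·erfc(-1.755) = 0.9935.
C = 422 × 0.9935 = 419 mg/L.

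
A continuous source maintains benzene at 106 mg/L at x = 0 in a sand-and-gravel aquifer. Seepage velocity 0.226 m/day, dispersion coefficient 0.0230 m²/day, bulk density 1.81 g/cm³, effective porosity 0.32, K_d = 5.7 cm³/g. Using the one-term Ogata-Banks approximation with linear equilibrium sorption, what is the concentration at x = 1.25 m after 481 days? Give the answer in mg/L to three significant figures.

Retardation factor R = 1 + ρ_b·K_d/n = 1 + 1.81 × 5.7/0.32 = 33.24.
Sorption retards both mechanisms: v_R = v/R = 0.006799 m/day, D_R = D/R = 0.0006919 m²/day.
v_R·t = 0.006799 × 481 = 3.270319 m; 2√(D_R t) = 1.154 m; argument = (1.25 − 3.270319)/1.154 = -1.751.
C = C₀ × ½·erfc(-1.751) = 106 × 0.9934 = 105 mg/L.

105 mg/L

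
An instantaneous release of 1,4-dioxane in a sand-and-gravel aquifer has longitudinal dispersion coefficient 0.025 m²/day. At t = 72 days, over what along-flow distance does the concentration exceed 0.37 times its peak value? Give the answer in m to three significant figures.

The plume is Gaussian with σ = √(2Dt) = √(2 × 0.025 × 72) = 1.897 m.
C/C_peak = exp(−Δx²/(2σ²)) = 0.37 ⇒ Δx = σ·√(−2 ln 0.37) = 1.897 × 1.410 = 2.675 m.
Width = 2Δx = 5.35 m.

5.35 m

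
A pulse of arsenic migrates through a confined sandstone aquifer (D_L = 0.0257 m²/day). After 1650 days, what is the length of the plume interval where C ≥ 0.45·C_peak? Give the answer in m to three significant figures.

The plume is Gaussian with σ = √(2Dt) = √(2 × 0.0257 × 1650) = 9.209 m.
C/C_peak = exp(−Δx²/(2σ²)) = 0.45 ⇒ Δx = σ·√(−2 ln 0.45) = 9.209 × 1.264 = 11.64 m.
Width = 2Δx = 23.3 m.

23.3 m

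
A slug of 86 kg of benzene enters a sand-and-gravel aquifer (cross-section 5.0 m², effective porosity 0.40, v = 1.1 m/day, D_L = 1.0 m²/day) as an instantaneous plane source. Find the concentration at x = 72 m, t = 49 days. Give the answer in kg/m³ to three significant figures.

For an instantaneous plane source, C(x,t) = M/(n_e·A·√(4πDt)) · exp(−(x−vt)²/(4Dt)), with n_e·A the pore (flow) area.
Plume center vt = 1.1 × 49 = 53.9 m, so the well at 72 m is 18.1 m downgradient of the peak.
√(4πDt) = 24.81 m, giving peak height M/(n_e·A·√(4πDt)) = 86/(0.40 × 5.0 × 24.81) = 1.733 kg/m³.
(x−vt)²/(4Dt) = (18.1)²/(4 × 1.0 × 49) = 1.671; exp(−1.671) = 0.1881.
C = 1.733 × 0.1881 = 0.326 kg/m³.

0.326 kg/m³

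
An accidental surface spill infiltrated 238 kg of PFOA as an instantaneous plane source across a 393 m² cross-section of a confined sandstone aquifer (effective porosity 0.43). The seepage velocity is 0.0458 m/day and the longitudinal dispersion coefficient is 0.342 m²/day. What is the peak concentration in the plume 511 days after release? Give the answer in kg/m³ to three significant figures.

0.0301 kg/m³

The peak of an instantaneous 1D plume sits at x = vt; there the Gaussian factor is 1 and C_max = M/(n_e·A·√(4πDt)), where n_e·A is the pore area the mass is dissolved in.
√(4πDt) = √(4π × 0.342 × 511) = 46.86 m, so C_max = 238/(0.43 × 393 × 46.86) = 0.0301 kg/m³.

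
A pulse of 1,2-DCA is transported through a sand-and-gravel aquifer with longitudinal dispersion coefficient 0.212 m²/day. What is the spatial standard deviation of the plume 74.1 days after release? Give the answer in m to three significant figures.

Dispersive spreading gives a Gaussian with σ² = 2Dt; advection only shifts the center.
σ = √(2 × 0.212 × 74.1) = 5.61 m.

5.61 m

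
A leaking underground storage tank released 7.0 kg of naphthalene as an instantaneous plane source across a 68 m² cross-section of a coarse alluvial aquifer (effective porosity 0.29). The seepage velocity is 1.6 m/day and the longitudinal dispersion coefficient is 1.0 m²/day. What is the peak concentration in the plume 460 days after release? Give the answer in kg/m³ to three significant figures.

The peak of an instantaneous 1D plume sits at x = vt; there the Gaussian factor is 1 and C_max = M/(n_e·A·√(4πDt)), where n_e·A is the pore area the mass is dissolved in.
√(4πDt) = √(4π × 1.0 × 460) = 76.03 m, so C_max = 7.0/(0.29 × 68 × 76.03) = 0.00467 kg/m³.

0.00467 kg/m³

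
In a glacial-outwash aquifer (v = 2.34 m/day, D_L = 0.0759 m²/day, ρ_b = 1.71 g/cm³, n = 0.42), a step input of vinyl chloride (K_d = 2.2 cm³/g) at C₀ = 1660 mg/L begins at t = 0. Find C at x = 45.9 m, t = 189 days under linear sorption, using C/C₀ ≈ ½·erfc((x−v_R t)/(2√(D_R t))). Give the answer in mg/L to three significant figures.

317 mg/L

Retardation factor R = 1 + ρ_b·K_d/n = 1 + 1.71 × 2.2/0.42 = 9.957.
Sorption retards both mechanisms: v_R = v/R = 0.2350 m/day, D_R = D/R = 0.007623 m²/day.
v_R·t = 0.2350 × 189 = 44.415 m; 2√(D_R t) = 2.401 m; argument = (45.9 − 44.415)/2.401 = 0.6185.
C = C₀ × ½·erfc(0.6185) = 1660 × 0.1909 = 317 mg/L.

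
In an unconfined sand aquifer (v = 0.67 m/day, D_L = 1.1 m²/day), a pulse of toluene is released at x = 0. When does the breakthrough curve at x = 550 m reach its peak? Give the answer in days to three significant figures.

818 days

For the 1D instantaneous-source solution, setting ∂C/∂t = 0 at fixed x gives v²t² + 2Dt − x² = 0, so t = (√(D² + v²x²) − D)/v².
√(D² + v²x²) = √(1.1² + 0.67² × 550²) = 368.5; v² = 0.4489.
t = (368.5 − 1.1)/0.4489 = 818 days (vs. the pure-advection estimate x/v = 821 d).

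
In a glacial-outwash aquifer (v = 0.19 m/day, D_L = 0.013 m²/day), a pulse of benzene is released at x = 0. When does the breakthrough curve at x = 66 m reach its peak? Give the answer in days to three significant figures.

For the 1D instantaneous-source solution, setting ∂C/∂t = 0 at fixed x gives v²t² + 2Dt − x² = 0, so t = (√(D² + v²x²) − D)/v².
√(D² + v²x²) = √(0.013² + 0.19² × 66²) = 12.54; v² = 0.0361.
t = (12.54 − 0.013)/0.0361 = 347 days (vs. the pure-advection estimate x/v = 347 d).

347 days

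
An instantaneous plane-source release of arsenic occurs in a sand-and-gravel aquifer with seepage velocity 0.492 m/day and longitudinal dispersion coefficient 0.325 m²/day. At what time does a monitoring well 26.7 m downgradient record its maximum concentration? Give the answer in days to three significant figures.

For the 1D instantaneous-source solution, setting ∂C/∂t = 0 at fixed x gives v²t² + 2Dt − x² = 0, so t = (√(D² + v²x²) − D)/v².
√(D² + v²x²) = √(0.325² + 0.492² × 26.7²) = 13.14; v² = 0.242064.
t = (13.14 − 0.325)/0.242064 = 52.9 days (vs. the pure-advection estimate x/v = 54.3 d).

52.9 days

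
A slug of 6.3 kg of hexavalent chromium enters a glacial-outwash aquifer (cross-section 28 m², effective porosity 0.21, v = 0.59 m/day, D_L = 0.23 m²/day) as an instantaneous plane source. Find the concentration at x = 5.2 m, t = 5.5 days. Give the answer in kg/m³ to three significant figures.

0.126 kg/m³

For an instantaneous plane source, C(x,t) = M/(n_e·A·√(4πDt)) · exp(−(x−vt)²/(4Dt)), with n_e·A the pore (flow) area.
Plume center vt = 0.59 × 5.5 = 3.245 m, so the well at 5.2 m is 1.955 m downgradient of the peak.
√(4πDt) = 3.987 m, giving peak height M/(n_e·A·√(4πDt)) = 6.3/(0.21 × 28 × 3.987) = 0.2687 kg/m³.
(x−vt)²/(4Dt) = (1.955)²/(4 × 0.23 × 5.5) = 0.7553; exp(−0.7553) = 0.4699.
C = 0.2687 × 0.4699 = 0.126 kg/m³.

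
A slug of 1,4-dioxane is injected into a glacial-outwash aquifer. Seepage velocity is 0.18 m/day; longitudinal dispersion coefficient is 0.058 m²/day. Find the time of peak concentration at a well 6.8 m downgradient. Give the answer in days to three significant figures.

For the 1D instantaneous-source solution, setting ∂C/∂t = 0 at fixed x gives v²t² + 2Dt − x² = 0, so t = (√(D² + v²x²) − D)/v².
√(D² + v²x²) = √(0.058² + 0.18² × 6.8²) = 1.225; v² = 0.0324.
t = (1.225 − 0.058)/0.0324 = 36.0 days (vs. the pure-advection estimate x/v = 37.8 d).

36.0 days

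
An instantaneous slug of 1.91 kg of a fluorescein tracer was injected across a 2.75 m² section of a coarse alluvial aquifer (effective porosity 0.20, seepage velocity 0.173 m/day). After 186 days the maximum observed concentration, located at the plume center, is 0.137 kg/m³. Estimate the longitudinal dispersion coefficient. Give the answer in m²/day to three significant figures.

0.275 m²/day

At the plume center C_max = M/(n_e·A·√(4πDt)), so D = M²/(4πt·(n_e·A·C_max)²).
n_e·A·C_max = 0.20 × 2.75 × 0.137 = 0.07535 kg/m.
D = 1.91²/(4π × 186 × 0.07535²) = 0.275 m²/day.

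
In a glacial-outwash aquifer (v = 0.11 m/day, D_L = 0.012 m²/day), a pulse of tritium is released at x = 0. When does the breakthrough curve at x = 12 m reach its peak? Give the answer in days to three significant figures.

108 days

For the 1D instantaneous-source solution, setting ∂C/∂t = 0 at fixed x gives v²t² + 2Dt − x² = 0, so t = (√(D² + v²x²) − D)/v².
√(D² + v²x²) = √(0.012² + 0.11² × 12²) = 1.320; v² = 0.0121.
t = (1.320 − 0.012)/0.0121 = 108 days (vs. the pure-advection estimate x/v = 109 d).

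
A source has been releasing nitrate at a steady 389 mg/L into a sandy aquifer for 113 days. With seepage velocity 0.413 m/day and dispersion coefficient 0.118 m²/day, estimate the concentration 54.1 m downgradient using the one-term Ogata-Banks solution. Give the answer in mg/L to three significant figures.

For a continuous step input, C/C₀ ≈ ½·erfc((x−vt)/(2√(Dt))).
vt = 0.413 × 113 = 46.669 m and 2√(Dt) = 2√(0.118 × 113) = 7.303 m.
Argument (x−vt)/(2√(Dt)) = (54.1 − 46.669)/7.303 = 1.018; ½·erfc(1.018) = 0.07498.
C = 389 × 0.07498 = 29.2 mg/L.

29.2 mg/L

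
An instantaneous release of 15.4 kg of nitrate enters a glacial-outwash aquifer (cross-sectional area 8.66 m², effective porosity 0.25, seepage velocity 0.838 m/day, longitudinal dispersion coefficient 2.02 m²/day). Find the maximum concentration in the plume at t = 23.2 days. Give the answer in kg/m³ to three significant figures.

0.293 kg/m³

The peak of an instantaneous 1D plume sits at x = vt; there the Gaussian factor is 1 and C_max = M/(n_e·A·√(4πDt)), where n_e·A is the pore area the mass is dissolved in.
√(4πDt) = √(4π × 2.02 × 23.2) = 24.27 m, so C_max = 15.4/(0.25 × 8.66 × 24.27) = 0.293 kg/m³.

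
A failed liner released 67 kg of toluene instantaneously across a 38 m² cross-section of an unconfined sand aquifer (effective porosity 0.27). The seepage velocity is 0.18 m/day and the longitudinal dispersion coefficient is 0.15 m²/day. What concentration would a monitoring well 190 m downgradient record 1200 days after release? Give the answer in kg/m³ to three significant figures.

0.0537 kg/m³

For an instantaneous plane source, C(x,t) = M/(n_e·A·√(4πDt)) · exp(−(x−vt)²/(4Dt)), with n_e·A the pore (flow) area.
Plume center vt = 0.18 × 1200 = 216 m, so the well at 190 m is 26 m upgradient of the peak.
√(4πDt) = 47.56 m, giving peak height M/(n_e·A·√(4πDt)) = 67/(0.27 × 38 × 47.56) = 0.1373 kg/m³.
(x−vt)²/(4Dt) = (-26)²/(4 × 0.15 × 1200) = 0.9389; exp(−0.9389) = 0.3911.
C = 0.1373 × 0.3911 = 0.0537 kg/m³.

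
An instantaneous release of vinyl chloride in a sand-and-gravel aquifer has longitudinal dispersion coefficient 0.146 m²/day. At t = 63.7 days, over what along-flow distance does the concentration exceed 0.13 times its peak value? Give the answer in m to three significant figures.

17.4 m

The plume is Gaussian with σ = √(2Dt) = √(2 × 0.146 × 63.7) = 4.313 m.
C/C_peak = exp(−Δx²/(2σ²)) = 0.13 ⇒ Δx = σ·√(−2 ln 0.13) = 4.313 × 2.020 = 8.712 m.
Width = 2Δx = 17.4 m.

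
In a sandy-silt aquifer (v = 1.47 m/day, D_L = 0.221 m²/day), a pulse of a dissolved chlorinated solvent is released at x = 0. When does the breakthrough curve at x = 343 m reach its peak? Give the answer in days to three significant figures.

For the 1D instantaneous-source solution, setting ∂C/∂t = 0 at fixed x gives v²t² + 2Dt − x² = 0, so t = (√(D² + v²x²) − D)/v².
√(D² + v²x²) = √(0.221² + 1.47² × 343²) = 504.2; v² = 2.1609.
t = (504.2 − 0.221)/2.1609 = 233 days (vs. the pure-advection estimate x/v = 233 d).

233 days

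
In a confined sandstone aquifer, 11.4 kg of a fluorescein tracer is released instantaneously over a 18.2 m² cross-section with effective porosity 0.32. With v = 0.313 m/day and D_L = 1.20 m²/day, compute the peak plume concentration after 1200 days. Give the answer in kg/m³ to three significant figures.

The peak of an instantaneous 1D plume sits at x = vt; there the Gaussian factor is 1 and C_max = M/(n_e·A·√(4πDt)), where n_e·A is the pore area the mass is dissolved in.
√(4πDt) = √(4π × 1.20 × 1200) = 134.5 m, so C_max = 11.4/(0.32 × 18.2 × 134.5) = 0.0146 kg/m³.

0.0146 kg/m³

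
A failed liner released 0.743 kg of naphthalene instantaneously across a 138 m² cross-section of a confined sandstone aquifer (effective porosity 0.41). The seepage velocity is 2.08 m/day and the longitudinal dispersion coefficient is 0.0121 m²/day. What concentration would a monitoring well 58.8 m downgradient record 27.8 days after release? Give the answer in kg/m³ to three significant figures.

For an instantaneous plane source, C(x,t) = M/(n_e·A·√(4πDt)) · exp(−(x−vt)²/(4Dt)), with n_e·A the pore (flow) area.
Plume center vt = 2.08 × 27.8 = 57.824 m, so the well at 58.8 m is 0.976 m downgradient of the peak.
√(4πDt) = 2.056 m, giving peak height M/(n_e·A·√(4πDt)) = 0.743/(0.41 × 138 × 2.056) = 0.006387 kg/m³.
(x−vt)²/(4Dt) = (0.976)²/(4 × 0.0121 × 27.8) = 0.7080; exp(−0.7080) = 0.4926.
C = 0.006387 × 0.4926 = 0.00315 kg/m³.

0.00315 kg/m³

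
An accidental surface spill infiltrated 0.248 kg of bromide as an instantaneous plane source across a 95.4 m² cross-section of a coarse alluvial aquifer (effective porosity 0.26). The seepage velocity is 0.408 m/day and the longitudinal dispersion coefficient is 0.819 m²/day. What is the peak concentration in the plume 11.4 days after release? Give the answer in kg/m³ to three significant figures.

0.000923 kg/m³

The peak of an instantaneous 1D plume sits at x = vt; there the Gaussian factor is 1 and C_max = M/(n_e·A·√(4πDt)), where n_e·A is the pore area the mass is dissolved in.
√(4πDt) = √(4π × 0.819 × 11.4) = 10.83 m, so C_max = 0.248/(0.26 × 95.4 × 10.83) = 0.000923 kg/m³.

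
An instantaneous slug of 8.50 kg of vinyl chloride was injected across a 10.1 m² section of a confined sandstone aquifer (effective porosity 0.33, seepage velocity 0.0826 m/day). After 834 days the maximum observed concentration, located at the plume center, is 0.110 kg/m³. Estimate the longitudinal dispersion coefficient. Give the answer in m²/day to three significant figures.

At the plume center C_max = M/(n_e·A·√(4πDt)), so D = M²/(4πt·(n_e·A·C_max)²).
n_e·A·C_max = 0.33 × 10.1 × 0.110 = 0.3666 kg/m.
D = 8.50²/(4π × 834 × 0.3666²) = 0.0513 m²/day.

0.0513 m²/day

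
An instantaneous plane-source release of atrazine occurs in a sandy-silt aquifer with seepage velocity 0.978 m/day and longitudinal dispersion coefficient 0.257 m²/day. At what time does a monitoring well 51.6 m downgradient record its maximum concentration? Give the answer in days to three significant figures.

For the 1D instantaneous-source solution, setting ∂C/∂t = 0 at fixed x gives v²t² + 2Dt − x² = 0, so t = (√(D² + v²x²) − D)/v².
√(D² + v²x²) = √(0.257² + 0.978² × 51.6²) = 50.47; v² = 0.956484.
t = (50.47 − 0.257)/0.956484 = 52.5 days (vs. the pure-advection estimate x/v = 52.8 d).

52.5 days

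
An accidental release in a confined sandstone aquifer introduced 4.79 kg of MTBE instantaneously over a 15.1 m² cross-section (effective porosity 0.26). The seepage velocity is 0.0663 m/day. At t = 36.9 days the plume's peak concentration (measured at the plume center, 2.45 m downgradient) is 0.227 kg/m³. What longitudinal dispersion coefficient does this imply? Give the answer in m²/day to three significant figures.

0.0623 m²/day

At the plume center C_max = M/(n_e·A·√(4πDt)), so D = M²/(4πt·(n_e·A·C_max)²).
n_e·A·C_max = 0.26 × 15.1 × 0.227 = 0.8912 kg/m.
D = 4.79²/(4π × 36.9 × 0.8912²) = 0.0623 m²/day.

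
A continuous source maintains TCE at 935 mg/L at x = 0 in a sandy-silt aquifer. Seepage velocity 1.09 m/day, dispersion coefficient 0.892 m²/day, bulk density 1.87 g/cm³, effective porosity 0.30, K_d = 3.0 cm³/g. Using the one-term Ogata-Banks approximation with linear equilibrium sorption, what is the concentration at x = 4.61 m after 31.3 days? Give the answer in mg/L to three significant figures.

40.8 mg/L

Retardation factor R = 1 + ρ_b·K_d/n = 1 + 1.87 × 3.0/0.30 = 19.70.
Sorption retards both mechanisms: v_R = v/R = 0.05533 m/day, D_R = D/R = 0.04528 m²/day.
v_R·t = 0.05533 × 31.3 = 1.731829 m; 2√(D_R t) = 2.381 m; argument = (4.61 − 1.731829)/2.381 = 1.209.
C = C₀ × ½·erfc(1.209) = 935 × 0.04365 = 40.8 mg/L.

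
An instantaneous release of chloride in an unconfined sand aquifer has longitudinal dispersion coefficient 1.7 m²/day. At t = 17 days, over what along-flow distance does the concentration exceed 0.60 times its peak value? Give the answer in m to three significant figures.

The plume is Gaussian with σ = √(2Dt) = √(2 × 1.7 × 17) = 7.603 m.
C/C_peak = exp(−Δx²/(2σ²)) = 0.60 ⇒ Δx = σ·√(−2 ln 0.60) = 7.603 × 1.011 = 7.687 m.
Width = 2Δx = 15.4 m.

15.4 m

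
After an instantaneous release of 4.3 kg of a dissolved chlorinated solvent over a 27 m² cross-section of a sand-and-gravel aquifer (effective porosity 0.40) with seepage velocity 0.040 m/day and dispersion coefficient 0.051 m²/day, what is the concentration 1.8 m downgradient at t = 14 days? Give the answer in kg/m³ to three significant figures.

0.0776 kg/m³

For an instantaneous plane source, C(x,t) = M/(n_e·A·√(4πDt)) · exp(−(x−vt)²/(4Dt)), with n_e·A the pore (flow) area.
Plume center vt = 0.040 × 14 = 0.56 m, so the well at 1.8 m is 1.24 m downgradient of the peak.
√(4πDt) = 2.995 m, giving peak height M/(n_e·A·√(4πDt)) = 4.3/(0.40 × 27 × 2.995) = 0.1329 kg/m³.
(x−vt)²/(4Dt) = (1.24)²/(4 × 0.051 × 14) = 0.5384; exp(−0.5384) = 0.5837.
C = 0.1329 × 0.5837 = 0.0776 kg/m³.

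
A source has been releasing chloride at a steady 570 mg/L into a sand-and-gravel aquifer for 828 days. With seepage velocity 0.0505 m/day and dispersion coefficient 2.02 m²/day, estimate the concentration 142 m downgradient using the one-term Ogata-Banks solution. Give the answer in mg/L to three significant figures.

23.7 mg/L

For a continuous step input, C/C₀ ≈ ½·erfc((x−vt)/(2√(Dt))).
vt = 0.0505 × 828 = 41.814 m and 2√(Dt) = 2√(2.02 × 828) = 81.79 m.
Argument (x−vt)/(2√(Dt)) = (142 − 41.814)/81.79 = 1.225; ½·erfc(1.225) = 0.04160.
C = 570 × 0.04160 = 23.7 mg/L.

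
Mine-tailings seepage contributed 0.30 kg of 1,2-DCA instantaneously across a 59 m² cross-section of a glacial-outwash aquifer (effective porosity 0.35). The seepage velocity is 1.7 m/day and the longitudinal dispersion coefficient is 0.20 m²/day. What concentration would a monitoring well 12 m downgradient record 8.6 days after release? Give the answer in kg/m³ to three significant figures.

0.00115 kg/m³

For an instantaneous plane source, C(x,t) = M/(n_e·A·√(4πDt)) · exp(−(x−vt)²/(4Dt)), with n_e·A the pore (flow) area.
Plume center vt = 1.7 × 8.6 = 14.62 m, so the well at 12 m is 2.62 m upgradient of the peak.
√(4πDt) = 4.649 m, giving peak height M/(n_e·A·√(4πDt)) = 0.30/(0.35 × 59 × 4.649) = 0.003125 kg/m³.
(x−vt)²/(4Dt) = (-2.62)²/(4 × 0.20 × 8.6) = 0.9977; exp(−0.9977) = 0.3687.
C = 0.003125 × 0.3687 = 0.00115 kg/m³.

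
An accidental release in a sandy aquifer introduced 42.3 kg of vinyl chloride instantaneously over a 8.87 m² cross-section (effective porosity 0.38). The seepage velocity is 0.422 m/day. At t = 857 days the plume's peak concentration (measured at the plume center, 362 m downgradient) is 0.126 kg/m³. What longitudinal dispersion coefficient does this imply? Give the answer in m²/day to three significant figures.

At the plume center C_max = M/(n_e·A·√(4πDt)), so D = M²/(4πt·(n_e·A·C_max)²).
n_e·A·C_max = 0.38 × 8.87 × 0.126 = 0.4247 kg/m.
D = 42.3²/(4π × 857 × 0.4247²) = 0.921 m²/day.

0.921 m²/day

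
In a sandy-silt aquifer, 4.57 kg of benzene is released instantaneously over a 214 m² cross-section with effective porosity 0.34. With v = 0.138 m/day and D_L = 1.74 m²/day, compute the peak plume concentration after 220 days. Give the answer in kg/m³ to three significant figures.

0.000906 kg/m³

The peak of an instantaneous 1D plume sits at x = vt; there the Gaussian factor is 1 and C_max = M/(n_e·A·√(4πDt)), where n_e·A is the pore area the mass is dissolved in.
√(4πDt) = √(4π × 1.74 × 220) = 69.36 m, so C_max = 4.57/(0.34 × 214 × 69.36) = 0.000906 kg/m³.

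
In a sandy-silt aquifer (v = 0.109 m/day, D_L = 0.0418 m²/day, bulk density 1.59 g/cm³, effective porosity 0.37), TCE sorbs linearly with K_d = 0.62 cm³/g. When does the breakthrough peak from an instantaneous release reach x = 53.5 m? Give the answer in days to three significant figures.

1790 days

Retardation factor R = 1 + ρ_b·K_d/n = 1 + 1.59 × 0.62/0.37 = 3.664.
Sorption retards both mechanisms: v_R = v/R = 0.02975 m/day, D_R = D/R = 0.01141 m²/day.
Peak time from v_R²t² + 2D_R t − x² = 0: t = (√(D_R² + v_R²x²) − D_R)/v_R².
√(D_R² + v_R²x²) = √(0.01141² + 0.02975² × 53.5²) = 1.592; v_R² = 0.0008851.
t = (1.592 − 0.01141)/0.0008851 = 1790 days.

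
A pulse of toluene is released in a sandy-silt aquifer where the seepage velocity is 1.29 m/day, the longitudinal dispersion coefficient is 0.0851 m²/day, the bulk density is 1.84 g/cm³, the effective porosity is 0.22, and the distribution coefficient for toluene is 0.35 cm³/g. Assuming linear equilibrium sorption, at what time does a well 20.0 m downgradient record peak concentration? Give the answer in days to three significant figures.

Retardation factor R = 1 + ρ_b·K_d/n = 1 + 1.84 × 0.35/0.22 = 3.927.
Sorption retards both mechanisms: v_R = v/R = 0.3285 m/day, D_R = D/R = 0.02167 m²/day.
Peak time from v_R²t² + 2D_R t − x² = 0: t = (√(D_R² + v_R²x²) − D_R)/v_R².
√(D_R² + v_R²x²) = √(0.02167² + 0.3285² × 20.0²) = 6.570; v_R² = 0.1079.
t = (6.570 − 0.02167)/0.1079 = 60.7 days.

60.7 days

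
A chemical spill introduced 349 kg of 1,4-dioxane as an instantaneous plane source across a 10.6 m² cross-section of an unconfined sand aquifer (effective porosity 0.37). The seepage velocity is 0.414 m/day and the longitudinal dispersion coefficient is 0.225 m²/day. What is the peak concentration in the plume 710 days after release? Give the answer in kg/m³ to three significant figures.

The peak of an instantaneous 1D plume sits at x = vt; there the Gaussian factor is 1 and C_max = M/(n_e·A·√(4πDt)), where n_e·A is the pore area the mass is dissolved in.
√(4πDt) = √(4π × 0.225 × 710) = 44.80 m, so C_max = 349/(0.37 × 10.6 × 44.80) = 1.99 kg/m³.

1.99 kg/m³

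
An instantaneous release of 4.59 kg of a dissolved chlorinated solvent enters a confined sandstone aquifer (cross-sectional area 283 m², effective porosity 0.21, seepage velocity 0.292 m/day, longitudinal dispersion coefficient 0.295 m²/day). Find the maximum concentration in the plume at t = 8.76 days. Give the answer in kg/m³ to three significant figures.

The peak of an instantaneous 1D plume sits at x = vt; there the Gaussian factor is 1 and C_max = M/(n_e·A·√(4πDt)), where n_e·A is the pore area the mass is dissolved in.
√(4πDt) = √(4π × 0.295 × 8.76) = 5.699 m, so C_max = 4.59/(0.21 × 283 × 5.699) = 0.0136 kg/m³.

0.0136 kg/m³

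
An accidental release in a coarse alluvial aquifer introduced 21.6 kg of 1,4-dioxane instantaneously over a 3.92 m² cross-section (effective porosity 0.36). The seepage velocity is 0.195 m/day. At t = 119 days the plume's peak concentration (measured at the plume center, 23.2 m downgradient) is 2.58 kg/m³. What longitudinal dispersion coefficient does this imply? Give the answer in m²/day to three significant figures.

At the plume center C_max = M/(n_e·A·√(4πDt)), so D = M²/(4πt·(n_e·A·C_max)²).
n_e·A·C_max = 0.36 × 3.92 × 2.58 = 3.641 kg/m.
D = 21.6²/(4π × 119 × 3.641²) = 0.0235 m²/day.

0.0235 m²/day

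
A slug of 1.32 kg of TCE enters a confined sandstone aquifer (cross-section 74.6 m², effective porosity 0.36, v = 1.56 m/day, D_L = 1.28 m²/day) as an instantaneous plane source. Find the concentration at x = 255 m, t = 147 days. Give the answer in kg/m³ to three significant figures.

For an instantaneous plane source, C(x,t) = M/(n_e·A·√(4πDt)) · exp(−(x−vt)²/(4Dt)), with n_e·A the pore (flow) area.
Plume center vt = 1.56 × 147 = 229.32 m, so the well at 255 m is 25.68 m downgradient of the peak.
√(4πDt) = 48.63 m, giving peak height M/(n_e·A·√(4πDt)) = 1.32/(0.36 × 74.6 × 48.63) = 0.001011 kg/m³.
(x−vt)²/(4Dt) = (25.68)²/(4 × 1.28 × 147) = 0.8762; exp(−0.8762) = 0.4164.
C = 0.001011 × 0.4164 = 0.000421 kg/m³.

0.000421 kg/m³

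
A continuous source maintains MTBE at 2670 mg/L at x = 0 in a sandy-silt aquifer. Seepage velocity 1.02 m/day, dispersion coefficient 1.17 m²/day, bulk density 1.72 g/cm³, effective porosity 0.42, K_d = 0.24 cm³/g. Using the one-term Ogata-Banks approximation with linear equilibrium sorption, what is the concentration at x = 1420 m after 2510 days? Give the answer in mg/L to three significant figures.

23.9 mg/L

Retardation factor R = 1 + ρ_b·K_d/n = 1 + 1.72 × 0.24/0.42 = 1.983.
Sorption retards both mechanisms: v_R = v/R = 0.5144 m/day, D_R = D/R = 0.5900 m²/day.
v_R·t = 0.5144 × 2510 = 1291.144 m; 2√(D_R t) = 76.96 m; argument = (1420 − 1291.144)/76.96 = 1.674.
C = C₀ × ½·erfc(1.674) = 2670 × 0.008957 = 23.9 mg/L.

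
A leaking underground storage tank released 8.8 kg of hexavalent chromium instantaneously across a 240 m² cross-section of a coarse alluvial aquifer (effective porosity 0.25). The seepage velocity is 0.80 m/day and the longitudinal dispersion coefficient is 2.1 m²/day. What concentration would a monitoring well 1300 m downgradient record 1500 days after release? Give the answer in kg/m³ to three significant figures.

0.000333 kg/m³

For an instantaneous plane source, C(x,t) = M/(n_e·A·√(4πDt)) · exp(−(x−vt)²/(4Dt)), with n_e·A the pore (flow) area.
Plume center vt = 0.80 × 1500 = 1200 m, so the well at 1300 m is 100 m downgradient of the peak.
√(4πDt) = 199.0 m, giving peak height M/(n_e·A·√(4πDt)) = 8.8/(0.25 × 240 × 199.0) = 0.0007370 kg/m³.
(x−vt)²/(4Dt) = (100)²/(4 × 2.1 × 1500) = 0.7937; exp(−0.7937) = 0.4522.
C = 0.0007370 × 0.4522 = 0.000333 kg/m³.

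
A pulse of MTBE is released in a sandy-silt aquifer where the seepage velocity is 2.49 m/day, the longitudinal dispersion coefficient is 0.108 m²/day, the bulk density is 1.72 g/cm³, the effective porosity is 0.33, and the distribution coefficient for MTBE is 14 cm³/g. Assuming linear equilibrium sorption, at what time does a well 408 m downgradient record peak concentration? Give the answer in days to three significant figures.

12100 days

Retardation factor R = 1 + ρ_b·K_d/n = 1 + 1.72 × 14/0.33 = 73.97.
Sorption retards both mechanisms: v_R = v/R = 0.03366 m/day, D_R = D/R = 0.001460 m²/day.
Peak time from v_R²t² + 2D_R t − x² = 0: t = (√(D_R² + v_R²x²) − D_R)/v_R².
√(D_R² + v_R²x²) = √(0.001460² + 0.03366² × 408²) = 13.73; v_R² = 0.001133.
t = (13.73 − 0.001460)/0.001133 = 12100 days.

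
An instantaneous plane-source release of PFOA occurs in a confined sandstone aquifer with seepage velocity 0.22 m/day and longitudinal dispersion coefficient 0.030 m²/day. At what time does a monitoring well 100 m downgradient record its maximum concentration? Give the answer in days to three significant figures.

454 days

For the 1D instantaneous-source solution, setting ∂C/∂t = 0 at fixed x gives v²t² + 2Dt − x² = 0, so t = (√(D² + v²x²) − D)/v².
√(D² + v²x²) = √(0.030² + 0.22² × 100²) = 22.00; v² = 0.0484.
t = (22.00 − 0.030)/0.0484 = 454 days (vs. the pure-advection estimate x/v = 455 d).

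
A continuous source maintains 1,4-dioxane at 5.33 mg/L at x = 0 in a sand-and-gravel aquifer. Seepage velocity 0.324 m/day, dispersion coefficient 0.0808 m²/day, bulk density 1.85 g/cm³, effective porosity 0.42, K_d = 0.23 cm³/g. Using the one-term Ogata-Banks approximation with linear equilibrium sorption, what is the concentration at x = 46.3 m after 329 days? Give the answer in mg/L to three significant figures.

Retardation factor R = 1 + ρ_b·K_d/n = 1 + 1.85 × 0.23/0.42 = 2.013.
Sorption retards both mechanisms: v_R = v/R = 0.1610 m/day, D_R = D/R = 0.04014 m²/day.
v_R·t = 0.1610 × 329 = 52.969 m; 2√(D_R t) = 7.268 m; argument = (46.3 − 52.969)/7.268 = -0.9176.
C = C₀ × ½·erfc(-0.9176) = 5.33 × 0.9028 = 4.81 mg/L.

4.81 mg/L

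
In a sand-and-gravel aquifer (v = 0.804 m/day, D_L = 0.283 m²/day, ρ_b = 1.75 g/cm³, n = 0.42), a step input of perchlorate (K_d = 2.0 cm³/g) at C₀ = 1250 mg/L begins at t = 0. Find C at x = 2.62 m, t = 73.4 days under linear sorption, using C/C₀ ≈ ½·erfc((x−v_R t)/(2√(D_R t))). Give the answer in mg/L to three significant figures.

Retardation factor R = 1 + ρ_b·K_d/n = 1 + 1.75 × 2.0/0.42 = 9.333.
Sorption retards both mechanisms: v_R = v/R = 0.08615 m/day, D_R = D/R = 0.03032 m²/day.
v_R·t = 0.08615 × 73.4 = 6.32341 m; 2√(D_R t) = 2.984 m; argument = (2.62 − 6.32341)/2.984 = -1.241.
C = C₀ × ½·erfc(-1.241) = 1250 × 0.9604 = 1200 mg/L.

1200 mg/L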